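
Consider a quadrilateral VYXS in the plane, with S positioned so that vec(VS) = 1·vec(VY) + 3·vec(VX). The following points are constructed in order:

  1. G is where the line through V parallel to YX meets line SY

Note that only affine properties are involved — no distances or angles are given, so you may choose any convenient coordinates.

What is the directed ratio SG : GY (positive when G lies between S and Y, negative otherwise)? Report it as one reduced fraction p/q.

Work in coordinates with V = (0, 0), Y = (1, 0), X = (0, 1), S = (1, 3).
1. G is where the line through V parallel to YX meets line SY ⇒ G = (1, -1)
G = S + t·(Y−S) with t = 4/3, so SG:GY = t:(1−t) = 4/3:-1/3

SG:GY = -4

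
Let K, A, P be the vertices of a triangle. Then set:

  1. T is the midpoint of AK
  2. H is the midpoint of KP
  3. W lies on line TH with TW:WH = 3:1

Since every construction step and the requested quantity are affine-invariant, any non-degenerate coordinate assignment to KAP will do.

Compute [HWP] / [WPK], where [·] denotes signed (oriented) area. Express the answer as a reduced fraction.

Work in coordinates with K = (0, 0), A = (1, 0), P = (0, 1).
1. T is the midpoint of AK ⇒ T = (1/2, 0)
2. H is the midpoint of KP ⇒ H = (0, 1/2)
3. W lies on line TH with TW:WH = 3:1 ⇒ W = (1/8, 3/8)
2·[HWP] = 1/16, 2·[WPK] = 1/8
[HWP]:[WPK] = 1/16:1/8 = 1/2

[HWP]:[WPK] = 1/2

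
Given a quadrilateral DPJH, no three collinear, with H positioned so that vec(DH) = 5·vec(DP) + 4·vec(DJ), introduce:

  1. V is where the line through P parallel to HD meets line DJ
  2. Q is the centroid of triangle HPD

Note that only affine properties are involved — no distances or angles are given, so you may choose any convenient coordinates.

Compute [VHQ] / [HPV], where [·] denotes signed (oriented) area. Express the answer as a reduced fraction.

Choose coordinates D = (0, 0), P = (1, 0), J = (0, 1), H = (5, 4).
1. V is where the line through P parallel to HD meets line DJ ⇒ V = (0, -4/5)
2. Q is the centroid of triangle HPD ⇒ Q = (2, 4/3)
2·[VHQ] = 16/15, 2·[HPV] = -4/5
[VHQ]:[HPV] = 16/15:-4/5 = -4/3

[VHQ]:[HPV] = -4/3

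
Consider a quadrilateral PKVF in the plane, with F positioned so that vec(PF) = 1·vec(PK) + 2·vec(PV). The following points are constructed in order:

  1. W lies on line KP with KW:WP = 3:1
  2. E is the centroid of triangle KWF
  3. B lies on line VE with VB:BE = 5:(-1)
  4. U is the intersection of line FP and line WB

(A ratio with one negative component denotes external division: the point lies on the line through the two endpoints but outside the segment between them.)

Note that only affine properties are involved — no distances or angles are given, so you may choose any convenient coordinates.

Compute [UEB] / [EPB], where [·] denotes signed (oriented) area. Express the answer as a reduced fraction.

Choose coordinates P = (0, 0), K = (1, 0), V = (0, 1), F = (1, 2).
1. W lies on line KP with KW:WP = 3:1 ⇒ W = (1/4, 0)
2. E is the centroid of triangle KWF ⇒ E = (3/4, 2/3)
3. B lies on line VE with VB:BE = 5:(-1) ⇒ B = (15/16, 7/12)
4. U is the intersection of line FP and line WB ⇒ U = (-7/38, -7/19)
2·[UEB] = -31/114, 2·[EPB] = 3/16
[UEB]:[EPB] = -31/114:3/16 = -248/171

[UEB]:[EPB] = -248/171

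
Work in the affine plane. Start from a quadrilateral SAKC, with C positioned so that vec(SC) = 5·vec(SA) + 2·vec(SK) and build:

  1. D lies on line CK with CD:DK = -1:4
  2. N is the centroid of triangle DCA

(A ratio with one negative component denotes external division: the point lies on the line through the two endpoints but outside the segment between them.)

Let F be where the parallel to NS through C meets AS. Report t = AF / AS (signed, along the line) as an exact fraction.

t = 24/13

Work in coordinates with S = (0, 0), A = (1, 0), K = (0, 1), C = (5, 2).
1. D lies on line CK with CD:DK = -1:4 ⇒ D = (20/3, 7/3)
2. N is the centroid of triangle DCA ⇒ N = (38/9, 13/9)
through C parallel to NS: direction (-38/9, -13/9); meets AS at F = (-11/13, 0)
F = A + t·(S−A) with t = 24/13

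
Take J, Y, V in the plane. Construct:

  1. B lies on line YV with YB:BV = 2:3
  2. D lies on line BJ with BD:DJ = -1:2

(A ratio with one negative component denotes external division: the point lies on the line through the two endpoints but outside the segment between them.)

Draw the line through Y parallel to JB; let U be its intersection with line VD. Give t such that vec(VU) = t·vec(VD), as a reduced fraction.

Choose coordinates J = (0, 0), Y = (1, 0), V = (0, 1).
1. B lies on line YV with YB:BV = 2:3 ⇒ B = (3/5, 2/5)
2. D lies on line BJ with BD:DJ = -1:2 ⇒ D = (6/5, 4/5)
through Y parallel to JB: direction (3/5, 2/5); meets VD at U = (2, 2/3)
U = V + t·(D−V) with t = 5/3

t = 5/3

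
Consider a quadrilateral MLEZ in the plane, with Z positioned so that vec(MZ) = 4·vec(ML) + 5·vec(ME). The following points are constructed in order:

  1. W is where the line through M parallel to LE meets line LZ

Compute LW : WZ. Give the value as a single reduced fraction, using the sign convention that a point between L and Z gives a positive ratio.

LW:WZ = -1/9

Choose coordinates M = (0, 0), L = (1, 0), E = (0, 1), Z = (4, 5).
1. W is where the line through M parallel to LE meets line LZ ⇒ W = (5/8, -5/8)
W = L + t·(Z−L) with t = -1/8, so LW:WZ = t:(1−t) = -1/8:9/8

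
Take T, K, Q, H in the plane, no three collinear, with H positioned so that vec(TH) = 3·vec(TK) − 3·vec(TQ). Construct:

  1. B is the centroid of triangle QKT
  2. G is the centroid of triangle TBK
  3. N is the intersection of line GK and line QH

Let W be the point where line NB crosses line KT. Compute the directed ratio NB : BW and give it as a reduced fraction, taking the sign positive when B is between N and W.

Assign T = (0, 0), K = (1, 0), Q = (0, 1), H = (3, -3) — the answer is frame-independent, so this choice is without loss of generality.
1. B is the centroid of triangle QKT ⇒ B = (1/3, 1/3)
2. G is the centroid of triangle TBK ⇒ G = (4/9, 1/9)
3. N is the intersection of line GK and line QH ⇒ N = (12/17, 1/17)
line NB meets KT at W = (11/14, 0)
B = N + t·(W−N) with t = -14/3, so NB:BW = -14/3:17/3

NB:BW = -14/17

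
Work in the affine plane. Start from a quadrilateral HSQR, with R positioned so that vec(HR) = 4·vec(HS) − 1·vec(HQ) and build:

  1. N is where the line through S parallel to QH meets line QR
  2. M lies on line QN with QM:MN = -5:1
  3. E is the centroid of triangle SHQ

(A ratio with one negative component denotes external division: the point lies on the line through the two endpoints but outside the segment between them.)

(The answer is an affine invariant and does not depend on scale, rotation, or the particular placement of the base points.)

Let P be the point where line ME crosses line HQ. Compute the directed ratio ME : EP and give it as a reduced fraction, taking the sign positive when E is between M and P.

ME:EP = 11/4

Work in coordinates with H = (0, 0), S = (1, 0), Q = (0, 1), R = (4, -1).
1. N is where the line through S parallel to QH meets line QR ⇒ N = (1, 1/2)
2. M lies on line QN with QM:MN = -5:1 ⇒ M = (5/4, 3/8)
3. E is the centroid of triangle SHQ ⇒ E = (1/3, 1/3)
line ME meets HQ at P = (0, 7/22)
E = M + t·(P−M) with t = 11/15, so ME:EP = 11/15:4/15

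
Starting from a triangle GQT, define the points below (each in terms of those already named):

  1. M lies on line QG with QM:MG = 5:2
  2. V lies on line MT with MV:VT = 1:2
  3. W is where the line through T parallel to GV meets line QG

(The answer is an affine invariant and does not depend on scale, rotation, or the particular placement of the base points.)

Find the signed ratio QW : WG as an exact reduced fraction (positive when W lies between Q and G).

QW:WG = -11/4

Choose coordinates G = (0, 0), Q = (1, 0), T = (0, 1).
1. M lies on line QG with QM:MG = 5:2 ⇒ M = (2/7, 0)
2. V lies on line MT with MV:VT = 1:2 ⇒ V = (4/21, 1/3)
3. W is where the line through T parallel to GV meets line QG ⇒ W = (-4/7, 0)
W = Q + t·(G−Q) with t = 11/7, so QW:WG = t:(1−t) = 11/7:-4/7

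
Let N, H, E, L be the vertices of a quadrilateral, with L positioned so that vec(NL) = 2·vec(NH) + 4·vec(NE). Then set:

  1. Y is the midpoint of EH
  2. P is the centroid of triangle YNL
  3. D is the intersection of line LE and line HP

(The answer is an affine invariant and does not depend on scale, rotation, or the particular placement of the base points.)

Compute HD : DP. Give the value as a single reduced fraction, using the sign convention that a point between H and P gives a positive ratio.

Set N = (0, 0), H = (1, 0), E = (0, 1), L = (2, 4); any affine frame gives the same invariant.
1. Y is the midpoint of EH ⇒ Y = (1/2, 1/2)
2. P is the centroid of triangle YNL ⇒ P = (5/6, 3/2)
3. D is the intersection of line LE and line HP ⇒ D = (16/21, 15/7)
D = H + t·(P−H) with t = 10/7, so HD:DP = t:(1−t) = 10/7:-3/7

HD:DP = -10/3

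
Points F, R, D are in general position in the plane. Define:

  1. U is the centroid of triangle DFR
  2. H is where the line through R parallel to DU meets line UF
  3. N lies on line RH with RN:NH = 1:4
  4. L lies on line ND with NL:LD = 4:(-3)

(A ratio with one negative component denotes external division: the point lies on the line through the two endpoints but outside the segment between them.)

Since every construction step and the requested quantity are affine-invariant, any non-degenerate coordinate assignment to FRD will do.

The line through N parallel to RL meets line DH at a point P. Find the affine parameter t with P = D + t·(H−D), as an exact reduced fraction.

t = 1/17

Work in coordinates with F = (0, 0), R = (1, 0), D = (0, 1).
1. U is the centroid of triangle DFR ⇒ U = (1/3, 1/3)
2. H is where the line through R parallel to DU meets line UF ⇒ H = (2/3, 2/3)
3. N lies on line RH with RN:NH = 1:4 ⇒ N = (14/15, 2/15)
4. L lies on line ND with NL:LD = 4:(-3) ⇒ L = (-14/5, 18/5)
through N parallel to RL: direction (-19/5, 18/5); meets DH at P = (2/51, 50/51)
P = D + t·(H−D) with t = 1/17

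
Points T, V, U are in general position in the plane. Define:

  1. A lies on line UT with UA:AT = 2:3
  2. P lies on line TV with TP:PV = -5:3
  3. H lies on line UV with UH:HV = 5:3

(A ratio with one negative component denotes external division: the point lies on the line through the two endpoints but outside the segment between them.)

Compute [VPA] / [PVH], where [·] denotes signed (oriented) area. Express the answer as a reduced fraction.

Assign T = (0, 0), V = (1, 0), U = (0, 1) — the answer is frame-independent, so this choice is without loss of generality.
1. A lies on line UT with UA:AT = 2:3 ⇒ A = (0, 3/5)
2. P lies on line TV with TP:PV = -5:3 ⇒ P = (5/2, 0)
3. H lies on line UV with UH:HV = 5:3 ⇒ H = (5/8, 3/8)
2·[VPA] = 9/10, 2·[PVH] = -9/16
[VPA]:[PVH] = 9/10:-9/16 = -8/5

[VPA]:[PVH] = -8/5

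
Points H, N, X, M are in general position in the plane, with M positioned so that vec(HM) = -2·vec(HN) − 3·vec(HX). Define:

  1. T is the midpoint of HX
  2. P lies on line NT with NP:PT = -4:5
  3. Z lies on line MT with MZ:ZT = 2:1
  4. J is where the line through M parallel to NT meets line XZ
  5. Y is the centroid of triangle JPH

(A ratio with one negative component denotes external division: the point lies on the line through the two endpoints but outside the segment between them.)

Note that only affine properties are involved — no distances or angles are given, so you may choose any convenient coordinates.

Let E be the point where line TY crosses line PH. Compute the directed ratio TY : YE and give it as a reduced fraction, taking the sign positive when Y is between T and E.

TY:YE = -32/23

Work in coordinates with H = (0, 0), N = (1, 0), X = (0, 1), M = (-2, -3).
1. T is the midpoint of HX ⇒ T = (0, 1/2)
2. P lies on line NT with NP:PT = -4:5 ⇒ P = (5, -2)
3. Z lies on line MT with MZ:ZT = 2:1 ⇒ Z = (-2/3, -2/3)
4. J is where the line through M parallel to NT meets line XZ ⇒ J = (-5/3, -19/6)
5. Y is the centroid of triangle JPH ⇒ Y = (10/9, -31/18)
line TY meets PH at E = (5/16, -1/8)
Y = T + t·(E−T) with t = 32/9, so TY:YE = 32/9:-23/9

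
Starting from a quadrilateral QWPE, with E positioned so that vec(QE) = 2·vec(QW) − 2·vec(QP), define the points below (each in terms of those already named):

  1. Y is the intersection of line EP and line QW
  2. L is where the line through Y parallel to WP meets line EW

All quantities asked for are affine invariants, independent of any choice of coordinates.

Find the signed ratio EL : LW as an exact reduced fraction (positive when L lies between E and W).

EL:LW = 2

Assign Q = (0, 0), W = (1, 0), P = (0, 1), E = (2, -2) — the answer is frame-independent, so this choice is without loss of generality.
1. Y is the intersection of line EP and line QW ⇒ Y = (2/3, 0)
2. L is where the line through Y parallel to WP meets line EW ⇒ L = (4/3, -2/3)
L = E + t·(W−E) with t = 2/3, so EL:LW = t:(1−t) = 2/3:1/3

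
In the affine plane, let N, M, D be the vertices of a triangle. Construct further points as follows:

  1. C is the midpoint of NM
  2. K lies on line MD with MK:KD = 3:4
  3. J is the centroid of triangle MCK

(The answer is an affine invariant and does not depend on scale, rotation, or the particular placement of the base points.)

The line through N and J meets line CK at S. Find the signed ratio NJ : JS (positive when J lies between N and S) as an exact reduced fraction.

Assign N = (0, 0), M = (1, 0), D = (0, 1) — the answer is frame-independent, so this choice is without loss of generality.
1. C is the midpoint of NM ⇒ C = (1/2, 0)
2. K lies on line MD with MK:KD = 3:4 ⇒ K = (4/7, 3/7)
3. J is the centroid of triangle MCK ⇒ J = (29/42, 1/7)
line NJ meets CK at S = (29/56, 3/28)
J = N + t·(S−N) with t = 4/3, so NJ:JS = 4/3:-1/3

NJ:JS = -4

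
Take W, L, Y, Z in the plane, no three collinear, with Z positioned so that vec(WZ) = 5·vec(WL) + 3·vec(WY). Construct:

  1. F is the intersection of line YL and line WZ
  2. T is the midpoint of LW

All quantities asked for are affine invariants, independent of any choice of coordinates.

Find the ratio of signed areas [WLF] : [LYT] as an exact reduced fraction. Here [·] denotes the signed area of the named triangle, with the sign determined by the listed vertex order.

Choose coordinates W = (0, 0), L = (1, 0), Y = (0, 1), Z = (5, 3).
1. F is the intersection of line YL and line WZ ⇒ F = (5/8, 3/8)
2. T is the midpoint of LW ⇒ T = (1/2, 0)
2·[WLF] = 3/8, 2·[LYT] = 1/2
[WLF]:[LYT] = 3/8:1/2 = 3/4

[WLF]:[LYT] = 3/4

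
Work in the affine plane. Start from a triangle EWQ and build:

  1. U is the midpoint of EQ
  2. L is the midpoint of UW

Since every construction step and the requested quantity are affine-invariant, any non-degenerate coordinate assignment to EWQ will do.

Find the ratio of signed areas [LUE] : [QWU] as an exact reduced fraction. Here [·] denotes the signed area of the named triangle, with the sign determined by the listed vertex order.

[LUE]:[QWU] = -1/2

Work in coordinates with E = (0, 0), W = (1, 0), Q = (0, 1).
1. U is the midpoint of EQ ⇒ U = (0, 1/2)
2. L is the midpoint of UW ⇒ L = (1/2, 1/4)
2·[LUE] = 1/4, 2·[QWU] = -1/2
[LUE]:[QWU] = 1/4:-1/2 = -1/2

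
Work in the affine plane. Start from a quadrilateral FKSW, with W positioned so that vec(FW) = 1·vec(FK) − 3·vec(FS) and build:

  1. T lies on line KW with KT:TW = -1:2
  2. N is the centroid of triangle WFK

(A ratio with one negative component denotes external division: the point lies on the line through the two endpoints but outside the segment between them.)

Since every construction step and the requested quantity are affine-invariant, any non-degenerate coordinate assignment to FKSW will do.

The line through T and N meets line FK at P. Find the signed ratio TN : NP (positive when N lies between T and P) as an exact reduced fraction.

TN:NP = -4

Work in coordinates with F = (0, 0), K = (1, 0), S = (0, 1), W = (1, -3).
1. T lies on line KW with KT:TW = -1:2 ⇒ T = (1, 3)
2. N is the centroid of triangle WFK ⇒ N = (2/3, -1)
line TN meets FK at P = (3/4, 0)
N = T + t·(P−T) with t = 4/3, so TN:NP = 4/3:-1/3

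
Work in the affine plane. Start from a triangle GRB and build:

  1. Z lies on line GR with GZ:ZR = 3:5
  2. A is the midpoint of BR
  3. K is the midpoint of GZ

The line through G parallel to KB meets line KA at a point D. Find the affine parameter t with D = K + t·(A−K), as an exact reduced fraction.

Work in coordinates with G = (0, 0), R = (1, 0), B = (0, 1).
1. Z lies on line GR with GZ:ZR = 3:5 ⇒ Z = (3/8, 0)
2. A is the midpoint of BR ⇒ A = (1/2, 1/2)
3. K is the midpoint of GZ ⇒ K = (3/16, 0)
through G parallel to KB: direction (-3/16, 1); meets KA at D = (9/208, -3/13)
D = K + t·(A−K) with t = -6/13

t = -6/13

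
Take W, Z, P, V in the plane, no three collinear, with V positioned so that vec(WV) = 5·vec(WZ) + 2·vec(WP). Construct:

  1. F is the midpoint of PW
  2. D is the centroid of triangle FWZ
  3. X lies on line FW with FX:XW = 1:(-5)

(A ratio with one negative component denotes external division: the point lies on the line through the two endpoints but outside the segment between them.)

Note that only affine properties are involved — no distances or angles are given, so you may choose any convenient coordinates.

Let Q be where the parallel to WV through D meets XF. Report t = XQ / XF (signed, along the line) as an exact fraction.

t = 71/15

Set W = (0, 0), Z = (1, 0), P = (0, 1), V = (5, 2); any affine frame gives the same invariant.
1. F is the midpoint of PW ⇒ F = (0, 1/2)
2. D is the centroid of triangle FWZ ⇒ D = (1/3, 1/6)
3. X lies on line FW with FX:XW = 1:(-5) ⇒ X = (0, 5/8)
through D parallel to WV: direction (5, 2); meets XF at Q = (0, 1/30)
Q = X + t·(F−X) with t = 71/15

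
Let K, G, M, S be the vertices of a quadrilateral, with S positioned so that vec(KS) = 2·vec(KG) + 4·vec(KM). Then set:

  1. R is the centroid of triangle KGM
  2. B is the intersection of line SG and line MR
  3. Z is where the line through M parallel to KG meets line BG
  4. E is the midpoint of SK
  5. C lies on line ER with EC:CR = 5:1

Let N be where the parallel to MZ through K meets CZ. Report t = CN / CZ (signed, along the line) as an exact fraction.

t = -11/7

Set K = (0, 0), G = (1, 0), M = (0, 1), S = (2, 4); any affine frame gives the same invariant.
1. R is the centroid of triangle KGM ⇒ R = (1/3, 1/3)
2. B is the intersection of line SG and line MR ⇒ B = (5/6, -2/3)
3. Z is where the line through M parallel to KG meets line BG ⇒ Z = (5/4, 1)
4. E is the midpoint of SK ⇒ E = (1, 2)
5. C lies on line ER with EC:CR = 5:1 ⇒ C = (4/9, 11/18)
through K parallel to MZ: direction (5/4, 0); meets CZ at N = (-23/28, 0)
N = C + t·(Z−C) with t = -11/7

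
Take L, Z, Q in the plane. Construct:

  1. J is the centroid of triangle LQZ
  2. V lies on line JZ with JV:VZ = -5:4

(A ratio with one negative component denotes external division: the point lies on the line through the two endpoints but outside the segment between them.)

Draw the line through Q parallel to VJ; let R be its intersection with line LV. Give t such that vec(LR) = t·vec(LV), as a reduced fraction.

Work in coordinates with L = (0, 0), Z = (1, 0), Q = (0, 1).
1. J is the centroid of triangle LQZ ⇒ J = (1/3, 1/3)
2. V lies on line JZ with JV:VZ = -5:4 ⇒ V = (11/3, -4/3)
through Q parallel to VJ: direction (-10/3, 5/3); meets LV at R = (22/3, -8/3)
R = L + t·(V−L) with t = 2

t = 2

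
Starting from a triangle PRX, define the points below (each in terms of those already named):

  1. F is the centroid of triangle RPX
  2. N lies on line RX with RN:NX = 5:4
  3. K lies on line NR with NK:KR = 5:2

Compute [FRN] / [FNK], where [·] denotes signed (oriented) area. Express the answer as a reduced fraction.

[FRN]:[FNK] = -7/5

Work in coordinates with P = (0, 0), R = (1, 0), X = (0, 1).
1. F is the centroid of triangle RPX ⇒ F = (1/3, 1/3)
2. N lies on line RX with RN:NX = 5:4 ⇒ N = (4/9, 5/9)
3. K lies on line NR with NK:KR = 5:2 ⇒ K = (53/63, 10/63)
2·[FRN] = 5/27, 2·[FNK] = -25/189
[FRN]:[FNK] = 5/27:-25/189 = -7/5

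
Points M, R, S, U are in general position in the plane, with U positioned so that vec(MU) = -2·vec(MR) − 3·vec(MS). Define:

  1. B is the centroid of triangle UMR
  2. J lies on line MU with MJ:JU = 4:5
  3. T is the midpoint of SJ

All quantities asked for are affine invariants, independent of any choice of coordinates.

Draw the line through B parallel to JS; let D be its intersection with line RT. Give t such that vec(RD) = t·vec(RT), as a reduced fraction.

t = 20/29

Assign M = (0, 0), R = (1, 0), S = (0, 1), U = (-2, -3) — the answer is frame-independent, so this choice is without loss of generality.
1. B is the centroid of triangle UMR ⇒ B = (-1/3, -1)
2. J lies on line MU with MJ:JU = 4:5 ⇒ J = (-8/9, -4/3)
3. T is the midpoint of SJ ⇒ T = (-4/9, -1/6)
through B parallel to JS: direction (8/9, 7/3); meets RT at D = (1/261, -10/87)
D = R + t·(T−R) with t = 20/29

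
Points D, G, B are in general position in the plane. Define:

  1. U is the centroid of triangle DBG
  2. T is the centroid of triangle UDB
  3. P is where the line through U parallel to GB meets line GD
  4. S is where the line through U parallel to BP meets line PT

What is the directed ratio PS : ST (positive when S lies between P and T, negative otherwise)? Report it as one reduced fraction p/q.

PS:ST = 3/4

Work in coordinates with D = (0, 0), G = (1, 0), B = (0, 1).
1. U is the centroid of triangle DBG ⇒ U = (1/3, 1/3)
2. T is the centroid of triangle UDB ⇒ T = (1/9, 4/9)
3. P is where the line through U parallel to GB meets line GD ⇒ P = (2/3, 0)
4. S is where the line through U parallel to BP meets line PT ⇒ S = (3/7, 4/21)
S = P + t·(T−P) with t = 3/7, so PS:ST = t:(1−t) = 3/7:4/7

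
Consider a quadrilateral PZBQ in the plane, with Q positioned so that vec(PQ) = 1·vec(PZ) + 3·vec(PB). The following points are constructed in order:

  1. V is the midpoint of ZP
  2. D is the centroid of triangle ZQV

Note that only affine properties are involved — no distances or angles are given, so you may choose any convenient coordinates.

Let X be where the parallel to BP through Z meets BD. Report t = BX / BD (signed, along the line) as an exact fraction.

t = 6/5

Assign P = (0, 0), Z = (1, 0), B = (0, 1), Q = (1, 3) — the answer is frame-independent, so this choice is without loss of generality.
1. V is the midpoint of ZP ⇒ V = (1/2, 0)
2. D is the centroid of triangle ZQV ⇒ D = (5/6, 1)
through Z parallel to BP: direction (0, -1); meets BD at X = (1, 1)
X = B + t·(D−B) with t = 6/5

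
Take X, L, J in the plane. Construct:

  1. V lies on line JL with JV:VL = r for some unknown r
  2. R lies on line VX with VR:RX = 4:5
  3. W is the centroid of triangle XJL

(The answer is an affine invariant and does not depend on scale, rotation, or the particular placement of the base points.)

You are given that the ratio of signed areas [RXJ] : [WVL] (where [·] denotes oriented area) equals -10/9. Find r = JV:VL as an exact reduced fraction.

Work in coordinates with X = (0, 0), L = (1, 0), J = (0, 1).
1. With JV:VL = r, write λ = r/(r+1) so V = J + λ·(L−J); V is affine-linear in λ
2. R lies on line VX with VR:RX = 4:5 ⇒ R is an affine combination of earlier points and hence also affine-linear in λ
3. W is the centroid of triangle XJL ⇒ W = (1/3, 1/3)
Every point depending on V is an affine combination of V and λ-independent points, so each such coordinate is linear in λ; the λ² term in each signed area is a multiple of (L−J)×(L−J) = 0, so 2·[RXJ] and 2·[WVL] are each linear in λ. Evaluating at λ=0 and λ=1:
  2·[RXJ] = -5/9·λ,   2·[WVL] = 1/3·λ − 1/3
So [RXJ]:[WVL] = (-5/9·λ) / (1/3·λ − 1/3). Setting this equal to -10/9:
  -5/9·λ = -10/9·(1/3·λ − 1/3)  ⇒  λ = -2
Then r = λ/(1−λ) = (-2)/(3) = -2/3. Check: with r = -2/3, V = (-2, 3) and [RXJ]:[WVL] = -10/9 as required.

r = -2/3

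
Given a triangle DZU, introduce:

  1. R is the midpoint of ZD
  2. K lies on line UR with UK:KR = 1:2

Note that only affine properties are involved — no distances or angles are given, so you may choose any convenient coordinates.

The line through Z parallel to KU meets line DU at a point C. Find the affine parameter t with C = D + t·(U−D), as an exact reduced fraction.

Choose coordinates D = (0, 0), Z = (1, 0), U = (0, 1).
1. R is the midpoint of ZD ⇒ R = (1/2, 0)
2. K lies on line UR with UK:KR = 1:2 ⇒ K = (1/6, 2/3)
through Z parallel to KU: direction (-1/6, 1/3); meets DU at C = (0, 2)
C = D + t·(U−D) with t = 2

t = 2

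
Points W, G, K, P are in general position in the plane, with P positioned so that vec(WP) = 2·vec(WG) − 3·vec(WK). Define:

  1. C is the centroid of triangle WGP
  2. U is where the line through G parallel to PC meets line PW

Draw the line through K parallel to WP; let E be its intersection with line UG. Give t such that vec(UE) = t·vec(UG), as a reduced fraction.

t = 2/3

Set W = (0, 0), G = (1, 0), K = (0, 1), P = (2, -3); any affine frame gives the same invariant.
1. C is the centroid of triangle WGP ⇒ C = (1, -1)
2. U is where the line through G parallel to PC meets line PW ⇒ U = (4, -6)
through K parallel to WP: direction (2, -3); meets UG at E = (2, -2)
E = U + t·(G−U) with t = 2/3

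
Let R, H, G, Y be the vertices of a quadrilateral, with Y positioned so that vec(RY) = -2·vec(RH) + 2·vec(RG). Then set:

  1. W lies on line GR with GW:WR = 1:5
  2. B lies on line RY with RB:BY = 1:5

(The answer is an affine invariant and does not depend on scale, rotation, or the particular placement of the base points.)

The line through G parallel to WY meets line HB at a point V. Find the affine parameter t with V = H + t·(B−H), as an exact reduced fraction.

Assign R = (0, 0), H = (1, 0), G = (0, 1), Y = (-2, 2) — the answer is frame-independent, so this choice is without loss of generality.
1. W lies on line GR with GW:WR = 1:5 ⇒ W = (0, 5/6)
2. B lies on line RY with RB:BY = 1:5 ⇒ B = (-1/3, 1/3)
through G parallel to WY: direction (-2, 7/6); meets HB at V = (9/4, -5/16)
V = H + t·(B−H) with t = -15/16

t = -15/16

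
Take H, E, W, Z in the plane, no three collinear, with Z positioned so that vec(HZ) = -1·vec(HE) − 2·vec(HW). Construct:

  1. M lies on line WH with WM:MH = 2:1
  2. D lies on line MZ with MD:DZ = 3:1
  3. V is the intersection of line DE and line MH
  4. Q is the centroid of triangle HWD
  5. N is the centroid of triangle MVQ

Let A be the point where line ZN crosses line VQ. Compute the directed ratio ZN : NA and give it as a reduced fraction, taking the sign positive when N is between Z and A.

ZN:NA = -67/6

Assign H = (0, 0), E = (1, 0), W = (0, 1), Z = (-1, -2) — the answer is frame-independent, so this choice is without loss of generality.
1. M lies on line WH with WM:MH = 2:1 ⇒ M = (0, 1/3)
2. D lies on line MZ with MD:DZ = 3:1 ⇒ D = (-3/4, -17/12)
3. V is the intersection of line DE and line MH ⇒ V = (0, -17/21)
4. Q is the centroid of triangle HWD ⇒ Q = (-1/4, -5/36)
5. N is the centroid of triangle MVQ ⇒ N = (-1/12, -155/756)
line ZN meets VQ at A = (-133/804, -18527/50652)
N = Z + t·(A−Z) with t = 67/61, so ZN:NA = 67/61:-6/61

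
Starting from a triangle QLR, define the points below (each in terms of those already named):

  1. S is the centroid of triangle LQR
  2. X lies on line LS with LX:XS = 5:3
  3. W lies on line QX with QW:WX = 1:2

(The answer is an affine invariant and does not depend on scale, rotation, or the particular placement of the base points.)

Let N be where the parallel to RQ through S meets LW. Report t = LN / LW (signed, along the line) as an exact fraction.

t = 24/29

Assign Q = (0, 0), L = (1, 0), R = (0, 1) — the answer is frame-independent, so this choice is without loss of generality.
1. S is the centroid of triangle LQR ⇒ S = (1/3, 1/3)
2. X lies on line LS with LX:XS = 5:3 ⇒ X = (7/12, 5/24)
3. W lies on line QX with QW:WX = 1:2 ⇒ W = (7/36, 5/72)
through S parallel to RQ: direction (0, -1); meets LW at N = (1/3, 5/87)
N = L + t·(W−L) with t = 24/29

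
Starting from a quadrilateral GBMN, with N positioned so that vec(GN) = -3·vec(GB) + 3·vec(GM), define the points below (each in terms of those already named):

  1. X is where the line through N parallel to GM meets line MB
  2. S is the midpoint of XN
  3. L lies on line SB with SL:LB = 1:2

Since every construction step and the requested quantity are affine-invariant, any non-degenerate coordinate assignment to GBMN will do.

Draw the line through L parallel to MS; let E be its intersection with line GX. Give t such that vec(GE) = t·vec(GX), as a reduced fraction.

t = 17/27

Choose coordinates G = (0, 0), B = (1, 0), M = (0, 1), N = (-3, 3).
1. X is where the line through N parallel to GM meets line MB ⇒ X = (-3, 4)
2. S is the midpoint of XN ⇒ S = (-3, 7/2)
3. L lies on line SB with SL:LB = 1:2 ⇒ L = (-5/3, 7/3)
through L parallel to MS: direction (-3, 5/2); meets GX at E = (-17/9, 68/27)
E = G + t·(X−G) with t = 17/27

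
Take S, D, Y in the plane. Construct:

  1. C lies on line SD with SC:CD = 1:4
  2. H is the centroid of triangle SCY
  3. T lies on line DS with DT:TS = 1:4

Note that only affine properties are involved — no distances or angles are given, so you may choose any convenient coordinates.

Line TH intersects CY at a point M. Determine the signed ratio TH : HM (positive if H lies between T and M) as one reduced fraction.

TH:HM = -10

Assign S = (0, 0), D = (1, 0), Y = (0, 1) — the answer is frame-independent, so this choice is without loss of generality.
1. C lies on line SD with SC:CD = 1:4 ⇒ C = (1/5, 0)
2. H is the centroid of triangle SCY ⇒ H = (1/15, 1/3)
3. T lies on line DS with DT:TS = 1:4 ⇒ T = (4/5, 0)
line TH meets CY at M = (7/50, 3/10)
H = T + t·(M−T) with t = 10/9, so TH:HM = 10/9:-1/9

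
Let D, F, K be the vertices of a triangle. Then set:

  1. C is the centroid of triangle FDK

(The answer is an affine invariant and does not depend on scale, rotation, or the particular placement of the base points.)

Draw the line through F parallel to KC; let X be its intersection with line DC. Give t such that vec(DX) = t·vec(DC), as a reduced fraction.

t = 2

Choose coordinates D = (0, 0), F = (1, 0), K = (0, 1).
1. C is the centroid of triangle FDK ⇒ C = (1/3, 1/3)
through F parallel to KC: direction (1/3, -2/3); meets DC at X = (2/3, 2/3)
X = D + t·(C−D) with t = 2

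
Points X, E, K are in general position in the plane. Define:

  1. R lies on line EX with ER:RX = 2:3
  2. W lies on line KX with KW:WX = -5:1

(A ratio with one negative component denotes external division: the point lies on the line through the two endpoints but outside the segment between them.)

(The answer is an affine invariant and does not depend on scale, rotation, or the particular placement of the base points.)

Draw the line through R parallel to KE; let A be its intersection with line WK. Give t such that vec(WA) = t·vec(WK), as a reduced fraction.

t = 17/25

Choose coordinates X = (0, 0), E = (1, 0), K = (0, 1).
1. R lies on line EX with ER:RX = 2:3 ⇒ R = (3/5, 0)
2. W lies on line KX with KW:WX = -5:1 ⇒ W = (0, -1/4)
through R parallel to KE: direction (1, -1); meets WK at A = (0, 3/5)
A = W + t·(K−W) with t = 17/25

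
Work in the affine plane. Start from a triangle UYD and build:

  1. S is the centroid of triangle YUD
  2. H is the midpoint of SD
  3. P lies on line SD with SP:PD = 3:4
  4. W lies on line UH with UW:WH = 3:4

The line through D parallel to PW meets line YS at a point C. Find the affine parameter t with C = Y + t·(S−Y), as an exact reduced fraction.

t = 19/11

Work in coordinates with U = (0, 0), Y = (1, 0), D = (0, 1).
1. S is the centroid of triangle YUD ⇒ S = (1/3, 1/3)
2. H is the midpoint of SD ⇒ H = (1/6, 2/3)
3. P lies on line SD with SP:PD = 3:4 ⇒ P = (4/21, 13/21)
4. W lies on line UH with UW:WH = 3:4 ⇒ W = (1/14, 2/7)
through D parallel to PW: direction (-5/42, -1/3); meets YS at C = (-5/33, 19/33)
C = Y + t·(S−Y) with t = 19/11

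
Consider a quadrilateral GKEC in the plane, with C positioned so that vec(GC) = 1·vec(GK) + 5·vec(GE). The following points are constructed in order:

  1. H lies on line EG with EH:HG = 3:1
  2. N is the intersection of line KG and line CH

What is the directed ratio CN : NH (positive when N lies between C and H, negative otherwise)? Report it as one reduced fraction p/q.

Choose coordinates G = (0, 0), K = (1, 0), E = (0, 1), C = (1, 5).
1. H lies on line EG with EH:HG = 3:1 ⇒ H = (0, 1/4)
2. N is the intersection of line KG and line CH ⇒ N = (-1/19, 0)
N = C + t·(H−C) with t = 20/19, so CN:NH = t:(1−t) = 20/19:-1/19

CN:NH = -20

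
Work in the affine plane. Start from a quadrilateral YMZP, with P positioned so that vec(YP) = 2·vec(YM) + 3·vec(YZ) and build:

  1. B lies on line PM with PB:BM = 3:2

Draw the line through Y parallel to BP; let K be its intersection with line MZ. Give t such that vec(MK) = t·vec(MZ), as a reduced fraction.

t = 3/4

Work in coordinates with Y = (0, 0), M = (1, 0), Z = (0, 1), P = (2, 3).
1. B lies on line PM with PB:BM = 3:2 ⇒ B = (7/5, 6/5)
through Y parallel to BP: direction (3/5, 9/5); meets MZ at K = (1/4, 3/4)
K = M + t·(Z−M) with t = 3/4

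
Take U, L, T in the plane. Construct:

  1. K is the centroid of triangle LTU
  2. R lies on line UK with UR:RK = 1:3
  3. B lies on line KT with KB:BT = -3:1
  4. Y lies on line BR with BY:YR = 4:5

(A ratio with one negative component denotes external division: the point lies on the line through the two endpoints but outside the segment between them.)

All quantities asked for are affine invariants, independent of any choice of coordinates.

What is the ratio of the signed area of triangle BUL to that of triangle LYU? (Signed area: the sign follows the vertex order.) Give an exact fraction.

Assign U = (0, 0), L = (1, 0), T = (0, 1) — the answer is frame-independent, so this choice is without loss of generality.
1. K is the centroid of triangle LTU ⇒ K = (1/3, 1/3)
2. R lies on line UK with UR:RK = 1:3 ⇒ R = (1/12, 1/12)
3. B lies on line KT with KB:BT = -3:1 ⇒ B = (-1/6, 4/3)
4. Y lies on line BR with BY:YR = 4:5 ⇒ Y = (-1/18, 7/9)
2·[BUL] = 4/3, 2·[LYU] = 7/9
[BUL]:[LYU] = 4/3:7/9 = 12/7

[BUL]:[LYU] = 12/7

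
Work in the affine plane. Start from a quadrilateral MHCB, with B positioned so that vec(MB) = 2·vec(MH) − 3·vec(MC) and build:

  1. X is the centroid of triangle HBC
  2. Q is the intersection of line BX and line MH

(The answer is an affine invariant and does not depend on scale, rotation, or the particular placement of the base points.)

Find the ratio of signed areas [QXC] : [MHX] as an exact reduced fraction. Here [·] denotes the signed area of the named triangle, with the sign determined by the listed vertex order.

Work in coordinates with M = (0, 0), H = (1, 0), C = (0, 1), B = (2, -3).
1. X is the centroid of triangle HBC ⇒ X = (1, -2/3)
2. Q is the intersection of line BX and line MH ⇒ Q = (5/7, 0)
2·[QXC] = -4/21, 2·[MHX] = -2/3
[QXC]:[MHX] = -4/21:-2/3 = 2/7

[QXC]:[MHX] = 2/7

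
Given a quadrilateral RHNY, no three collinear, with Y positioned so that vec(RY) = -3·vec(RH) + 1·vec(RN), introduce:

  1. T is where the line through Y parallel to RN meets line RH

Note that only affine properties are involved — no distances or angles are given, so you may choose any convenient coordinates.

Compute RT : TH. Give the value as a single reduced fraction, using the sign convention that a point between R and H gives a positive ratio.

RT:TH = -3/4

Assign R = (0, 0), H = (1, 0), N = (0, 1), Y = (-3, 1) — the answer is frame-independent, so this choice is without loss of generality.
1. T is where the line through Y parallel to RN meets line RH ⇒ T = (-3, 0)
T = R + t·(H−R) with t = -3, so RT:TH = t:(1−t) = -3:4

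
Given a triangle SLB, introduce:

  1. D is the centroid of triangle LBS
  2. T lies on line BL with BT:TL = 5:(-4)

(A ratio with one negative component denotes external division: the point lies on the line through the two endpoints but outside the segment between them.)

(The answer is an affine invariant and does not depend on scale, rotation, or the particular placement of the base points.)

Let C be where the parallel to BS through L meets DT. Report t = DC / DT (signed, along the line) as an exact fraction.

t = 1/7

Set S = (0, 0), L = (1, 0), B = (0, 1); any affine frame gives the same invariant.
1. D is the centroid of triangle LBS ⇒ D = (1/3, 1/3)
2. T lies on line BL with BT:TL = 5:(-4) ⇒ T = (5, -4)
through L parallel to BS: direction (0, -1); meets DT at C = (1, -2/7)
C = D + t·(T−D) with t = 1/7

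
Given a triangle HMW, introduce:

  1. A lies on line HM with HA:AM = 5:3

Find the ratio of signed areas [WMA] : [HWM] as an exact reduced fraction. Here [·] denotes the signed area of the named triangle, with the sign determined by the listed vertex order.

Set H = (0, 0), M = (1, 0), W = (0, 1); any affine frame gives the same invariant.
1. A lies on line HM with HA:AM = 5:3 ⇒ A = (5/8, 0)
2·[WMA] = -3/8, 2·[HWM] = -1
[WMA]:[HWM] = -3/8:-1 = 3/8

[WMA]:[HWM] = 3/8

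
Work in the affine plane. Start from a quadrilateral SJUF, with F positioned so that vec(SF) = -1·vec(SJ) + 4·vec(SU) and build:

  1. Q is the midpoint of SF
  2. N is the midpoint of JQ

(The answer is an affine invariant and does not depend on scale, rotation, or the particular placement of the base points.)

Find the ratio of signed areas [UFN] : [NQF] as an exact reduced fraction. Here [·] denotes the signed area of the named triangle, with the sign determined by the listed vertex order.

[UFN]:[NQF] = 3/4

Set S = (0, 0), J = (1, 0), U = (0, 1), F = (-1, 4); any affine frame gives the same invariant.
1. Q is the midpoint of SF ⇒ Q = (-1/2, 2)
2. N is the midpoint of JQ ⇒ N = (1/4, 1)
2·[UFN] = -3/4, 2·[NQF] = -1
[UFN]:[NQF] = -3/4:-1 = 3/4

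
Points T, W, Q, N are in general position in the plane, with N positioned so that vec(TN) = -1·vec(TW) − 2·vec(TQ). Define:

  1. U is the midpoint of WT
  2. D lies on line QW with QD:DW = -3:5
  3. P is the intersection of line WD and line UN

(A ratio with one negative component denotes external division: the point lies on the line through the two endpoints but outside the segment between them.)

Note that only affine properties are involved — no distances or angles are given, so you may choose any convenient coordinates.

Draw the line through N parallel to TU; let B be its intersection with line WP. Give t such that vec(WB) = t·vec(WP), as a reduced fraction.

t = -7

Choose coordinates T = (0, 0), W = (1, 0), Q = (0, 1), N = (-1, -2).
1. U is the midpoint of WT ⇒ U = (1/2, 0)
2. D lies on line QW with QD:DW = -3:5 ⇒ D = (-3/2, 5/2)
3. P is the intersection of line WD and line UN ⇒ P = (5/7, 2/7)
through N parallel to TU: direction (1/2, 0); meets WP at B = (3, -2)
B = W + t·(P−W) with t = -7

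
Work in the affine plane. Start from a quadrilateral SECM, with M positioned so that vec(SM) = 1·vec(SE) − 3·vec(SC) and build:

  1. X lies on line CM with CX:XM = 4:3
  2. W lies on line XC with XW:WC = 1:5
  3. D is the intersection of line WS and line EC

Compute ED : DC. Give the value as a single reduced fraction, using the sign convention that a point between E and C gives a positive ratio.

Choose coordinates S = (0, 0), E = (1, 0), C = (0, 1), M = (1, -3).
1. X lies on line CM with CX:XM = 4:3 ⇒ X = (4/7, -9/7)
2. W lies on line XC with XW:WC = 1:5 ⇒ W = (10/21, -19/21)
3. D is the intersection of line WS and line EC ⇒ D = (-10/9, 19/9)
D = E + t·(C−E) with t = 19/9, so ED:DC = t:(1−t) = 19/9:-10/9

ED:DC = -19/10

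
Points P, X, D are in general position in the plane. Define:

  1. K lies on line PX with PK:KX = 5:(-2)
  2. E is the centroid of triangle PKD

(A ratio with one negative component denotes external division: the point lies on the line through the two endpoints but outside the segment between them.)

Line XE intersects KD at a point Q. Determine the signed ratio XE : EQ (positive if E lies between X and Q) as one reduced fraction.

Assign P = (0, 0), X = (1, 0), D = (0, 1) — the answer is frame-independent, so this choice is without loss of generality.
1. K lies on line PX with PK:KX = 5:(-2) ⇒ K = (5/3, 0)
2. E is the centroid of triangle PKD ⇒ E = (5/9, 1/3)
line XE meets KD at Q = (-5/3, 2)
E = X + t·(Q−X) with t = 1/6, so XE:EQ = 1/6:5/6

XE:EQ = 1/5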